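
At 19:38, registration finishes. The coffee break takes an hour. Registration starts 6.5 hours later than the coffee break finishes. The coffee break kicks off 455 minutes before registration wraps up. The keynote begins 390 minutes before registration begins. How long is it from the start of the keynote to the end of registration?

6 hours 35 minutes

The coffee break starts at 19:38 − 455 min = 12:03.
The coffee break ends at 12:03 + 60 min = 13:03.
Registration starts at 13:03 + 390 min = 19:33.
The keynote starts at 19:33 − 390 min = 13:03.
From 13:03 to 19:38 is 6 hours 35 minutes.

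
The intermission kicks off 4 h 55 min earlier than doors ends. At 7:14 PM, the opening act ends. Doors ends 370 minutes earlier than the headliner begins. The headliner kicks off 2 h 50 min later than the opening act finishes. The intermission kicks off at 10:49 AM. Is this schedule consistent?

The headliner starts at 7:14 PM + 170 min = 10:04 PM.
Doors ends at 10:04 PM − 370 min = 3:54 PM.
The intermission starts at 3:54 PM − 295 min = 10:59 AM.
But the intermission is also said to start at 10:49 AM — a 10-minute conflict.

No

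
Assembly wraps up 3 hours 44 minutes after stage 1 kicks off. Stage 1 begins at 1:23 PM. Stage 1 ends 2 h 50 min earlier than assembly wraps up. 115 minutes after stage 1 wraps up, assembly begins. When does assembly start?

Assembly ends at 1:23 PM + 224 min = 5:07 PM.
Stage 1 ends at 5:07 PM − 170 min = 2:17 PM.
Assembly starts at 2:17 PM + 115 min = 4:12 PM.

4:12 PM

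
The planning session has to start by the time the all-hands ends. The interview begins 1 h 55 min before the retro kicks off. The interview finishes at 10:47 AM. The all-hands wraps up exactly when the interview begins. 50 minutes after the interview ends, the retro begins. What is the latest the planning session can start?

The retro starts at 10:47 AM + 50 min = 11:37 AM.
The interview starts at 11:37 AM − 115 min = 9:42 AM.
So the all-hands ends at 9:42 AM.
The planning session is bounded by the all-hands, so the latest it can start is 9:42 AM.

9:42 AM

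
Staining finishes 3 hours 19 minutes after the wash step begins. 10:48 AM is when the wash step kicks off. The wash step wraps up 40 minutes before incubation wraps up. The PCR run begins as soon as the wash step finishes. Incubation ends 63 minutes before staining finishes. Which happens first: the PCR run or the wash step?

the wash step

Staining ends at 10:48 AM + 199 min = 2:07 PM.
Incubation ends at 2:07 PM − 63 min = 1:04 PM.
The wash step ends at 1:04 PM − 40 min = 12:24 PM.
So the PCR run starts at 12:24 PM.
The PCR run starts at 12:24 PM and the wash step starts at 10:48 AM, so the wash step is first.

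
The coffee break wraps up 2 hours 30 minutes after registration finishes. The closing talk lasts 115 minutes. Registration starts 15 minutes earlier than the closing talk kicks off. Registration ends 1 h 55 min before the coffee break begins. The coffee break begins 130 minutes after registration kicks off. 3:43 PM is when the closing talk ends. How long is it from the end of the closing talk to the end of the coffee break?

The closing talk starts at 3:43 PM − 115 min = 1:48 PM.
Registration starts at 1:48 PM − 15 min = 1:33 PM.
The coffee break starts at 1:33 PM + 130 min = 3:43 PM.
Registration ends at 3:43 PM − 115 min = 1:48 PM.
The coffee break ends at 1:48 PM + 150 min = 4:18 PM.
From 3:43 PM to 4:18 PM is 35 minutes.

35 minutes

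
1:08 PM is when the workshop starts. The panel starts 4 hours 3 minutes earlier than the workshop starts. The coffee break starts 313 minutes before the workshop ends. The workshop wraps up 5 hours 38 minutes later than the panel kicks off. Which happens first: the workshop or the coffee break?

The panel starts at 1:08 PM − 243 min = 9:05 AM.
The workshop ends at 9:05 AM + 338 min = 2:43 PM.
The coffee break starts at 2:43 PM − 313 min = 9:30 AM.
The workshop starts at 1:08 PM and the coffee break starts at 9:30 AM, so the coffee break is first.

the coffee break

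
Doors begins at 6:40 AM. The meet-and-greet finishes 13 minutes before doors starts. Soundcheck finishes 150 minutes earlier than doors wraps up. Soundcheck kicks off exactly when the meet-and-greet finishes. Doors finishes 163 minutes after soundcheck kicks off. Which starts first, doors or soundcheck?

soundcheck

The meet-and-greet ends at 6:40 AM − 13 min = 6:27 AM.
So soundcheck starts at 6:27 AM.
Doors starts at 6:40 AM and soundcheck starts at 6:27 AM, so soundcheck is first.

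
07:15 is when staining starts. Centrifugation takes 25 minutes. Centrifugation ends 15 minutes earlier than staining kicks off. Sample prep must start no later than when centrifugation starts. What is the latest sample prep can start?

Centrifugation ends at 07:15 − 15 min = 07:00.
Centrifugation starts at 07:00 − 25 min = 06:35.
Sample prep is bounded by centrifugation, so the latest it can start is 06:35.

06:35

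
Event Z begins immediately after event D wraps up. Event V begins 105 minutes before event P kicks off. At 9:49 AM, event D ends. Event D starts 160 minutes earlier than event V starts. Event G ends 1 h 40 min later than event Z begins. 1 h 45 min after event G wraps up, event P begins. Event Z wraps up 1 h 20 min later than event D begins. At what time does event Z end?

10:09 AM

Event Z starts at 9:49 AM.
Event G ends at 9:49 AM + 100 min = 11:29 AM.
Event P starts at 11:29 AM + 105 min = 1:14 PM.
Event V starts at 1:14 PM − 105 min = 11:29 AM.
Event D starts at 11:29 AM − 160 min = 8:49 AM.
Event Z ends at 8:49 AM + 80 min = 10:09 AM.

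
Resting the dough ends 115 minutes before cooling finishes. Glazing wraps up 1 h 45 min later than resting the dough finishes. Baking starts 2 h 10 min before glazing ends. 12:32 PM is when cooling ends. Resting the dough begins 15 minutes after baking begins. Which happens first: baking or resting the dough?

baking

Resting the dough ends at 12:32 PM − 115 min = 10:37 AM.
Glazing ends at 10:37 AM + 105 min = 12:22 PM.
Baking starts at 12:22 PM − 130 min = 10:12 AM.
Resting the dough starts at 10:12 AM + 15 min = 10:27 AM.
Baking starts at 10:12 AM and resting the dough starts at 10:27 AM, so baking is first.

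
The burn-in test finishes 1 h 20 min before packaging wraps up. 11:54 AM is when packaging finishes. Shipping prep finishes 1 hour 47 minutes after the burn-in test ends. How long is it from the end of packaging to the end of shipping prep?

27 minutes

The burn-in test ends at 11:54 AM − 80 min = 10:34 AM.
Shipping prep ends at 10:34 AM + 107 min = 12:21 PM.
From 11:54 AM to 12:21 PM is 27 minutes.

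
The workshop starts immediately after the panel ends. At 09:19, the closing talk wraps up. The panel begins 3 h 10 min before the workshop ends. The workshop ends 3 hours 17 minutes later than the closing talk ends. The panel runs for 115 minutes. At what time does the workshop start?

11:21

The workshop ends at 09:19 + 197 min = 12:36.
The panel starts at 12:36 − 190 min = 09:26.
The panel ends at 09:26 + 115 min = 11:21.
So the workshop starts at 11:21.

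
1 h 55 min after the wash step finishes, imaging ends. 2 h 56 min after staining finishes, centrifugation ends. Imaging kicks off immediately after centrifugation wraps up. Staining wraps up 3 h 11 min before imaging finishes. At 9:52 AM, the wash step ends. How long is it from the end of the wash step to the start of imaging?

Imaging ends at 9:52 AM + 115 min = 11:47 AM.
Staining ends at 11:47 AM − 191 min = 8:36 AM.
Centrifugation ends at 8:36 AM + 176 min = 11:32 AM.
So imaging starts at 11:32 AM.
From 9:52 AM to 11:32 AM is 100 minutes.

100 minutes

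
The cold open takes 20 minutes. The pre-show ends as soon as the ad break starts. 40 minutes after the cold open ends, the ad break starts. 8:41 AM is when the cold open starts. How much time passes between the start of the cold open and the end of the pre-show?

The cold open ends at 8:41 AM + 20 min = 9:01 AM.
The ad break starts at 9:01 AM + 40 min = 9:41 AM.
So the pre-show ends at 9:41 AM.
From 8:41 AM to 9:41 AM is 1 hour.

1 hour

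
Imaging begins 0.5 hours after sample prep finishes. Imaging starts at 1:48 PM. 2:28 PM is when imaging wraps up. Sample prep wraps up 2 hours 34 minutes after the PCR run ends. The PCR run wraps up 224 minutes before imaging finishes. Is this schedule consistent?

Yes

The PCR run ends at 2:28 PM − 224 min = 10:44 AM.
Sample prep ends at 10:44 AM + 154 min = 1:18 PM.
Imaging starts at 1:18 PM + 30 min = 1:48 PM.
That matches the stated 1:48 PM, so the schedule is consistent.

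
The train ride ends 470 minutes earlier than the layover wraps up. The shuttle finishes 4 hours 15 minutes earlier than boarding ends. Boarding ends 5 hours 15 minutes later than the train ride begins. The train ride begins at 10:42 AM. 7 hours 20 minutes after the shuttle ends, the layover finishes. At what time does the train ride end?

11:12 AM

Boarding ends at 10:42 AM + 315 min = 3:57 PM.
The shuttle ends at 3:57 PM − 255 min = 11:42 AM.
The layover ends at 11:42 AM + 440 min = 7:02 PM.
The train ride ends at 7:02 PM − 470 min = 11:12 AM.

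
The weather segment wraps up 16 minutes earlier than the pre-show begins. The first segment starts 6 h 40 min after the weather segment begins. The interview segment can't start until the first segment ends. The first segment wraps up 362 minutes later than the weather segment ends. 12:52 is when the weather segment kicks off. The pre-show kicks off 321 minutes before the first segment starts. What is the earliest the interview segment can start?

The first segment starts at 12:52 + 400 min = 19:32.
The pre-show starts at 19:32 − 321 min = 14:11.
The weather segment ends at 14:11 − 16 min = 13:55.
The first segment ends at 13:55 + 362 min = 19:57.
The interview segment is bounded by the first segment, so the earliest it can start is 19:57.

19:57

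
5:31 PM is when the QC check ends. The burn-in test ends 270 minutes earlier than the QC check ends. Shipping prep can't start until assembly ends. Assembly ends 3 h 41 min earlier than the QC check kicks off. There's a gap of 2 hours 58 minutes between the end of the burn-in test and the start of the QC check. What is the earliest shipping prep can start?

12:18 PM

The burn-in test ends at 5:31 PM − 270 min = 1:01 PM.
The QC check starts at 1:01 PM + 178 min = 3:59 PM.
Assembly ends at 3:59 PM − 221 min = 12:18 PM.
Shipping prep is bounded by assembly, so the earliest it can start is 12:18 PM.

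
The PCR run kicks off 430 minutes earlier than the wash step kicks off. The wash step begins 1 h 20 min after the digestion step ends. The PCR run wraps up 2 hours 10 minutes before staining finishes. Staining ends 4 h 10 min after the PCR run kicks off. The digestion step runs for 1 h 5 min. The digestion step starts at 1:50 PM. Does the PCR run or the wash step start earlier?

The digestion step ends at 1:50 PM + 65 min = 2:55 PM.
The wash step starts at 2:55 PM + 80 min = 4:15 PM.
The PCR run starts at 4:15 PM − 430 min = 9:05 AM.
The PCR run starts at 9:05 AM and the wash step starts at 4:15 PM, so the PCR run is first.

the PCR run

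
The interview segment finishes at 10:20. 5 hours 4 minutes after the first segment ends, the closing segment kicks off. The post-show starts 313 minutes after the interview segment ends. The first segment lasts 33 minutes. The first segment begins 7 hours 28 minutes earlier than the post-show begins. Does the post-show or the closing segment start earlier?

the closing segment

The post-show starts at 10:20 + 313 min = 15:33.
The first segment starts at 15:33 − 448 min = 08:05.
The first segment ends at 08:05 + 33 min = 08:38.
The closing segment starts at 08:38 + 304 min = 13:42.
The post-show starts at 15:33 and the closing segment starts at 13:42, so the closing segment is first.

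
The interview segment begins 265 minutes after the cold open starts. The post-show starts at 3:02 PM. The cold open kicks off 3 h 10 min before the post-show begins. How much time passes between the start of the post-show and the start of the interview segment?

The cold open starts at 3:02 PM − 190 min = 11:52 AM.
The interview segment starts at 11:52 AM + 265 min = 4:17 PM.
From 3:02 PM to 4:17 PM is 1 h 15 min.

1 h 15 min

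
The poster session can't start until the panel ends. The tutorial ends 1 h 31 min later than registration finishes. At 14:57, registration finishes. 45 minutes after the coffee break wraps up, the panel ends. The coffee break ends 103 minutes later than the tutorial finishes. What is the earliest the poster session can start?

The tutorial ends at 14:57 + 91 min = 16:28.
The coffee break ends at 16:28 + 103 min = 18:11.
The panel ends at 18:11 + 45 min = 18:56.
The poster session is bounded by the panel, so the earliest it can start is 18:56.

18:56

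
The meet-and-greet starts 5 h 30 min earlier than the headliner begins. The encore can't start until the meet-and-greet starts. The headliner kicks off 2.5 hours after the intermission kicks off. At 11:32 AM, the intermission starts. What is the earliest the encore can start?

The headliner starts at 11:32 AM + 150 min = 2:02 PM.
The meet-and-greet starts at 2:02 PM − 330 min = 8:32 AM.
The encore is bounded by the meet-and-greet, so the earliest it can start is 8:32 AM.

8:32 AM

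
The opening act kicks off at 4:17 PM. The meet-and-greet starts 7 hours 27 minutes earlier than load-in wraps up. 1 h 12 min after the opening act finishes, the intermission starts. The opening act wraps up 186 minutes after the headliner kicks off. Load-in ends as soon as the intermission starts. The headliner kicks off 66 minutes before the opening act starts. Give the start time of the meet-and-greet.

12:02 PM

The headliner starts at 4:17 PM − 66 min = 3:11 PM.
The opening act ends at 3:11 PM + 186 min = 6:17 PM.
The intermission starts at 6:17 PM + 72 min = 7:29 PM.
So load-in ends at 7:29 PM.
The meet-and-greet starts at 7:29 PM − 447 min = 12:02 PM.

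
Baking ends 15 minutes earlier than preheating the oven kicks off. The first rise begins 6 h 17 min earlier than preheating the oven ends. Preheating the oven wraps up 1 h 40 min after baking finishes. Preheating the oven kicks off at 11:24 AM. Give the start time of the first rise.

Baking ends at 11:24 AM − 15 min = 11:09 AM.
Preheating the oven ends at 11:09 AM + 100 min = 12:49 PM.
The first rise starts at 12:49 PM − 377 min = 6:32 AM.

6:32 AM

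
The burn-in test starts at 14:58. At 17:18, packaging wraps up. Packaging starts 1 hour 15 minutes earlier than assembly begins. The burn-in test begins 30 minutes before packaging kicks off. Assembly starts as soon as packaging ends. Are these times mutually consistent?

Assembly starts at 17:18.
Packaging starts at 17:18 − 75 min = 16:03.
The burn-in test starts at 16:03 − 30 min = 15:33.
But the burn-in test is also said to start at 14:58 — a 35-minute conflict.

No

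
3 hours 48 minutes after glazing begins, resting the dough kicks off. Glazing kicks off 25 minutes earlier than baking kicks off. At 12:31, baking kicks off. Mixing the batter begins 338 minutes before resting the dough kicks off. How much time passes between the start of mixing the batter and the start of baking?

Glazing starts at 12:31 − 25 min = 12:06.
Resting the dough starts at 12:06 + 228 min = 15:54.
Mixing the batter starts at 15:54 − 338 min = 10:16.
From 10:16 to 12:31 is 2 hours 15 minutes.

2 hours 15 minutes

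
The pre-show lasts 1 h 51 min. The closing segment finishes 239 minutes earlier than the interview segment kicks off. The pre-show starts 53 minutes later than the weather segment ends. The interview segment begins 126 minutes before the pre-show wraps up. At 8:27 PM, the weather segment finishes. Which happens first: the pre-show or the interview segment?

The pre-show starts at 8:27 PM + 53 min = 9:20 PM.
The pre-show ends at 9:20 PM + 111 min = 11:11 PM.
The interview segment starts at 11:11 PM − 126 min = 9:05 PM.
The pre-show starts at 9:20 PM and the interview segment starts at 9:05 PM, so the interview segment is first.

the interview segment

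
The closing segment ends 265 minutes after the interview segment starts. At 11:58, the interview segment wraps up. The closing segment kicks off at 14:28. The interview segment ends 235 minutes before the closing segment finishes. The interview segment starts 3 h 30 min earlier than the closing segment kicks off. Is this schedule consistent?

The interview segment starts at 14:28 − 210 min = 10:58.
The closing segment ends at 10:58 + 265 min = 15:23.
The interview segment ends at 15:23 − 235 min = 11:28.
But the interview segment is also said to end at 11:58 — a 30-minute conflict.

No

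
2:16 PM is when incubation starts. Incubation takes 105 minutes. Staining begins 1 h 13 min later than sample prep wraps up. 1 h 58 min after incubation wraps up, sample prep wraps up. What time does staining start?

Incubation ends at 2:16 PM + 105 min = 4:01 PM.
Sample prep ends at 4:01 PM + 118 min = 5:59 PM.
Staining starts at 5:59 PM + 73 min = 7:12 PM.

7:12 PM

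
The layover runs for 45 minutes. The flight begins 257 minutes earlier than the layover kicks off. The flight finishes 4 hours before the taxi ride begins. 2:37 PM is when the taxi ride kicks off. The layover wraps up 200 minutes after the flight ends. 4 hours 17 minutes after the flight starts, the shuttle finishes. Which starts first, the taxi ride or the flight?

The flight ends at 2:37 PM − 240 min = 10:37 AM.
The layover ends at 10:37 AM + 200 min = 1:57 PM.
The layover starts at 1:57 PM − 45 min = 1:12 PM.
The flight starts at 1:12 PM − 257 min = 8:55 AM.
The taxi ride starts at 2:37 PM and the flight starts at 8:55 AM, so the flight is first.

the flight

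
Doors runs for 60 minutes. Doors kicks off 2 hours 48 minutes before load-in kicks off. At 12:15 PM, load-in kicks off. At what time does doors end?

10:27 AM

Doors starts at 12:15 PM − 168 min = 9:27 AM.
Doors ends at 9:27 AM + 60 min = 10:27 AM.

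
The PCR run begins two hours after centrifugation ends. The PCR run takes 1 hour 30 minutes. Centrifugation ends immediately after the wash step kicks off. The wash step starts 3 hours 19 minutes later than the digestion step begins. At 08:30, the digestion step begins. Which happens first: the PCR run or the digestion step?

The wash step starts at 08:30 + 199 min = 11:49.
So centrifugation ends at 11:49.
The PCR run starts at 11:49 + 120 min = 13:49.
The PCR run starts at 13:49 and the digestion step starts at 08:30, so the digestion step is first.

the digestion step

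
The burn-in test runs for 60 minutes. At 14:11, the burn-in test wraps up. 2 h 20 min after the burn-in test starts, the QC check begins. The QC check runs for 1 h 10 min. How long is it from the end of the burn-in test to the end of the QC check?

150 minutes

The burn-in test starts at 14:11 − 60 min = 13:11.
The QC check starts at 13:11 + 140 min = 15:31.
The QC check ends at 15:31 + 70 min = 16:41.
From 14:11 to 16:41 is 150 minutes.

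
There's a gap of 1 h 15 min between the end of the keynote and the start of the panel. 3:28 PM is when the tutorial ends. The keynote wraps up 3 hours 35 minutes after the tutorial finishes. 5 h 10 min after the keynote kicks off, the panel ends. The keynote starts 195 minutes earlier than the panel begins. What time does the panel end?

The keynote ends at 3:28 PM + 215 min = 7:03 PM.
The panel starts at 7:03 PM + 75 min = 8:18 PM.
The keynote starts at 8:18 PM − 195 min = 5:03 PM.
The panel ends at 5:03 PM + 310 min = 10:13 PM.

10:13 PM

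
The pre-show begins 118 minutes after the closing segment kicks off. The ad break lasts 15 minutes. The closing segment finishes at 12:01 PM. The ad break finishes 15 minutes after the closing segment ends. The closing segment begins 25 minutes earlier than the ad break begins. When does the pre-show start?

1:34 PM

The ad break ends at 12:01 PM + 15 min = 12:16 PM.
The ad break starts at 12:16 PM − 15 min = 12:01 PM.
The closing segment starts at 12:01 PM − 25 min = 11:36 AM.
The pre-show starts at 11:36 AM + 118 min = 1:34 PM.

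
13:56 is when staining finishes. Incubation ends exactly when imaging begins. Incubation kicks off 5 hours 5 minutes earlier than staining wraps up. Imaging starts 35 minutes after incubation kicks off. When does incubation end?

09:26

Incubation starts at 13:56 − 305 min = 08:51.
Imaging starts at 08:51 + 35 min = 09:26.
So incubation ends at 09:26.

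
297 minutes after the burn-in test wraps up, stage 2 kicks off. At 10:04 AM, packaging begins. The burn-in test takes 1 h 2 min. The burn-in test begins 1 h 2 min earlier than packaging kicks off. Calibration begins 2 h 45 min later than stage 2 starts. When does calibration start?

The burn-in test starts at 10:04 AM − 62 min = 9:02 AM.
The burn-in test ends at 9:02 AM + 62 min = 10:04 AM.
Stage 2 starts at 10:04 AM + 297 min = 3:01 PM.
Calibration starts at 3:01 PM + 165 min = 5:46 PM.

5:46 PM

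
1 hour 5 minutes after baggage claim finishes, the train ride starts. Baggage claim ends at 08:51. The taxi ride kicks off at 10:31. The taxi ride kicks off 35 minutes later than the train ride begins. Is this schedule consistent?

Yes

The train ride starts at 08:51 + 65 min = 09:56.
The taxi ride starts at 09:56 + 35 min = 10:31.
That matches the stated 10:31, so the schedule is consistent.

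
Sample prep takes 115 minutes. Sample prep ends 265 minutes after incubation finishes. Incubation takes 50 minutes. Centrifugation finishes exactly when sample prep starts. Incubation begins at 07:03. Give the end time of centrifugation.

Incubation ends at 07:03 + 50 min = 07:53.
Sample prep ends at 07:53 + 265 min = 12:18.
Sample prep starts at 12:18 − 115 min = 10:23.
So centrifugation ends at 10:23.

10:23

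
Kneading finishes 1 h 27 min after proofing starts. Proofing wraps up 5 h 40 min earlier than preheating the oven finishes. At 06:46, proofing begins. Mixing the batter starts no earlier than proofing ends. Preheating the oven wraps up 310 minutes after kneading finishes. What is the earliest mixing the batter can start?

07:43

Kneading ends at 06:46 + 87 min = 08:13.
Preheating the oven ends at 08:13 + 310 min = 13:23.
Proofing ends at 13:23 − 340 min = 07:43.
Mixing the batter is bounded by proofing, so the earliest it can start is 07:43.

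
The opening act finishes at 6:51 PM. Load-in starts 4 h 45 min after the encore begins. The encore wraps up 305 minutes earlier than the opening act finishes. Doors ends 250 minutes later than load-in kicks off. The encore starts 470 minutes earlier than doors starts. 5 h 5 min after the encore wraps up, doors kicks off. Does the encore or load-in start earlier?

the encore

The encore ends at 6:51 PM − 305 min = 1:46 PM.
Doors starts at 1:46 PM + 305 min = 6:51 PM.
The encore starts at 6:51 PM − 470 min = 11:01 AM.
Load-in starts at 11:01 AM + 285 min = 3:46 PM.
The encore starts at 11:01 AM and load-in starts at 3:46 PM, so the encore is first.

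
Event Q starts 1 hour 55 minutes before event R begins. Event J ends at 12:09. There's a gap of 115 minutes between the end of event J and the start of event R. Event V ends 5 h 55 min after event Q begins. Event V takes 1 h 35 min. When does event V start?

Event R starts at 12:09 + 115 min = 14:04.
Event Q starts at 14:04 − 115 min = 12:09.
Event V ends at 12:09 + 355 min = 18:04.
Event V starts at 18:04 − 95 min = 16:29.

16:29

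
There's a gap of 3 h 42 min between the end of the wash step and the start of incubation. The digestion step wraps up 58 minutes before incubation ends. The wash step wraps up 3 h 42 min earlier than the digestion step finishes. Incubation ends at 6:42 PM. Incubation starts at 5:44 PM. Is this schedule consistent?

The digestion step ends at 6:42 PM − 58 min = 5:44 PM.
The wash step ends at 5:44 PM − 222 min = 2:02 PM.
Incubation starts at 2:02 PM + 222 min = 5:44 PM.
That matches the stated 5:44 PM, so the schedule is consistent.

Yes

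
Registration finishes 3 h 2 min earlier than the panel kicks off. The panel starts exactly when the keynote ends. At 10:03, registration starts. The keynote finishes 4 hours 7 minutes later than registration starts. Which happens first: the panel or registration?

registration

The keynote ends at 10:03 + 247 min = 14:10.
So the panel starts at 14:10.
The panel starts at 14:10 and registration starts at 10:03, so registration is first.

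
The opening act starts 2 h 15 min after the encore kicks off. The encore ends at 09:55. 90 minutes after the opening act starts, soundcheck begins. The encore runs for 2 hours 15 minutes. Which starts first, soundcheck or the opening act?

The encore starts at 09:55 − 135 min = 07:40.
The opening act starts at 07:40 + 135 min = 09:55.
Soundcheck starts at 09:55 + 90 min = 11:25.
Soundcheck starts at 11:25 and the opening act starts at 09:55, so the opening act is first.

the opening act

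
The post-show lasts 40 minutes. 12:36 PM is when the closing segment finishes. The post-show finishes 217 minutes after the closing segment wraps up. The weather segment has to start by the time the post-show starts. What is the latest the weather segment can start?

3:33 PM

The post-show ends at 12:36 PM + 217 min = 4:13 PM.
The post-show starts at 4:13 PM − 40 min = 3:33 PM.
The weather segment is bounded by the post-show, so the latest it can start is 3:33 PM.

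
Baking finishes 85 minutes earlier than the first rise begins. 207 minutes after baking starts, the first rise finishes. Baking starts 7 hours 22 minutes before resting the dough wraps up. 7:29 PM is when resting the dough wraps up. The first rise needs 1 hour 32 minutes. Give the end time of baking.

Baking starts at 7:29 PM − 442 min = 12:07 PM.
The first rise ends at 12:07 PM + 207 min = 3:34 PM.
The first rise starts at 3:34 PM − 92 min = 2:02 PM.
Baking ends at 2:02 PM − 85 min = 12:37 PM.

12:37 PM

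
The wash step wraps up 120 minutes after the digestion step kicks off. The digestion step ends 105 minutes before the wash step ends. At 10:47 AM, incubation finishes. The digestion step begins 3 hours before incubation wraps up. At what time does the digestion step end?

The digestion step starts at 10:47 AM − 180 min = 7:47 AM.
The wash step ends at 7:47 AM + 120 min = 9:47 AM.
The digestion step ends at 9:47 AM − 105 min = 8:02 AM.

8:02 AM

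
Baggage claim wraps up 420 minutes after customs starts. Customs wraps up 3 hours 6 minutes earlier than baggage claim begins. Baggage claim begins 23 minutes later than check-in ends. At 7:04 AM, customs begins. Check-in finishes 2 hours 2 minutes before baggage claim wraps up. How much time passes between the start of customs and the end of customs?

Baggage claim ends at 7:04 AM + 420 min = 2:04 PM.
Check-in ends at 2:04 PM − 122 min = 12:02 PM.
Baggage claim starts at 12:02 PM + 23 min = 12:25 PM.
Customs ends at 12:25 PM − 186 min = 9:19 AM.
From 7:04 AM to 9:19 AM is 135 minutes.

135 minutes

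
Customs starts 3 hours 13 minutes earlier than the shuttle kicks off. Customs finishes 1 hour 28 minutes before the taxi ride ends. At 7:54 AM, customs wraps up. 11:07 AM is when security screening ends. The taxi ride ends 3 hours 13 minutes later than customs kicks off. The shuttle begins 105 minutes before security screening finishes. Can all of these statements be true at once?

Yes

The shuttle starts at 11:07 AM − 105 min = 9:22 AM.
Customs starts at 9:22 AM − 193 min = 6:09 AM.
The taxi ride ends at 6:09 AM + 193 min = 9:22 AM.
Customs ends at 9:22 AM − 88 min = 7:54 AM.
That matches the stated 7:54 AM, so the schedule is consistent.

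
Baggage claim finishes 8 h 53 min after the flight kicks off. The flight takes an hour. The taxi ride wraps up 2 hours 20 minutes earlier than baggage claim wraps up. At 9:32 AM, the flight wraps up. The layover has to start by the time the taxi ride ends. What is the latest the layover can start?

The flight starts at 9:32 AM − 60 min = 8:32 AM.
Baggage claim ends at 8:32 AM + 533 min = 5:25 PM.
The taxi ride ends at 5:25 PM − 140 min = 3:05 PM.
The layover is bounded by the taxi ride, so the latest it can start is 3:05 PM.

3:05 PM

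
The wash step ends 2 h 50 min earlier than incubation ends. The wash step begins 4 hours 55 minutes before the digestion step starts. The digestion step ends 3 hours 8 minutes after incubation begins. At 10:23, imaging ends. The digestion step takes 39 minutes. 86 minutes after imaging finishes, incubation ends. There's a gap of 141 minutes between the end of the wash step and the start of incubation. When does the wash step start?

Incubation ends at 10:23 + 86 min = 11:49.
The wash step ends at 11:49 − 170 min = 08:59.
Incubation starts at 08:59 + 141 min = 11:20.
The digestion step ends at 11:20 + 188 min = 14:28.
The digestion step starts at 14:28 − 39 min = 13:49.
The wash step starts at 13:49 − 295 min = 08:54.

08:54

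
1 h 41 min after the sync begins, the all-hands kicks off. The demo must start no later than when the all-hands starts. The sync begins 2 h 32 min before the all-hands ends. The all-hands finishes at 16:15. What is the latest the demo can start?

15:24

The sync starts at 16:15 − 152 min = 13:43.
The all-hands starts at 13:43 + 101 min = 15:24.
The demo is bounded by the all-hands, so the latest it can start is 15:24.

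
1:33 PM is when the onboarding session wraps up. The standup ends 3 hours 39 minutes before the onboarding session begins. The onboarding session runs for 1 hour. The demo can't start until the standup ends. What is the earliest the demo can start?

8:54 AM

The onboarding session starts at 1:33 PM − 60 min = 12:33 PM.
The standup ends at 12:33 PM − 219 min = 8:54 AM.
The demo is bounded by the standup, so the earliest it can start is 8:54 AM.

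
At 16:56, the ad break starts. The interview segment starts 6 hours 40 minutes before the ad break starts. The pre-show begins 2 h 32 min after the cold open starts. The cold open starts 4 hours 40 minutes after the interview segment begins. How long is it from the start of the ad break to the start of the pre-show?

The interview segment starts at 16:56 − 400 min = 10:16.
The cold open starts at 10:16 + 280 min = 14:56.
The pre-show starts at 14:56 + 152 min = 17:28.
From 16:56 to 17:28 is 32 minutes.

32 minutes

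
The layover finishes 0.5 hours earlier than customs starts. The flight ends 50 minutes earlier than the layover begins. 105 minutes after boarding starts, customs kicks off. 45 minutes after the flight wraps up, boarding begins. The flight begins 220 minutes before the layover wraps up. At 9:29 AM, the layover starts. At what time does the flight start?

6:59 AM

The flight ends at 9:29 AM − 50 min = 8:39 AM.
Boarding starts at 8:39 AM + 45 min = 9:24 AM.
Customs starts at 9:24 AM + 105 min = 11:09 AM.
The layover ends at 11:09 AM − 30 min = 10:39 AM.
The flight starts at 10:39 AM − 220 min = 6:59 AM.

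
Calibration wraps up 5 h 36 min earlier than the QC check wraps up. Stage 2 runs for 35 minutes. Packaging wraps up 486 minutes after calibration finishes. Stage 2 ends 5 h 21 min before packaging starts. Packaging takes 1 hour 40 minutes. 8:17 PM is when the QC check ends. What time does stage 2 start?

Calibration ends at 8:17 PM − 336 min = 2:41 PM.
Packaging ends at 2:41 PM + 486 min = 10:47 PM.
Packaging starts at 10:47 PM − 100 min = 9:07 PM.
Stage 2 ends at 9:07 PM − 321 min = 3:46 PM.
Stage 2 starts at 3:46 PM − 35 min = 3:11 PM.

3:11 PM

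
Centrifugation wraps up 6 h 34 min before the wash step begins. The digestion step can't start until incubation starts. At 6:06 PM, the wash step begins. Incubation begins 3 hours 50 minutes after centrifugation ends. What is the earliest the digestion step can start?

Centrifugation ends at 6:06 PM − 394 min = 11:32 AM.
Incubation starts at 11:32 AM + 230 min = 3:22 PM.
The digestion step is bounded by incubation, so the earliest it can start is 3:22 PM.

3:22 PM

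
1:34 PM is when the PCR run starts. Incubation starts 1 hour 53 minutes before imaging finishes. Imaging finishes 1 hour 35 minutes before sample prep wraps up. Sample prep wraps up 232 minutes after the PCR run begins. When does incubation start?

1:58 PM

Sample prep ends at 1:34 PM + 232 min = 5:26 PM.
Imaging ends at 5:26 PM − 95 min = 3:51 PM.
Incubation starts at 3:51 PM − 113 min = 1:58 PM.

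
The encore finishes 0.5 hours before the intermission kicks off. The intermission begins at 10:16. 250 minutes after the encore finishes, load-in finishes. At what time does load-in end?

13:56

The encore ends at 10:16 − 30 min = 09:46.
Load-in ends at 09:46 + 250 min = 13:56.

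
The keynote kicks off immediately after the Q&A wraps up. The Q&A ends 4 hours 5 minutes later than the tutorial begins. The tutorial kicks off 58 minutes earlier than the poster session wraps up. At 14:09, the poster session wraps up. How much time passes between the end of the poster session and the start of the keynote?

The tutorial starts at 14:09 − 58 min = 13:11.
The Q&A ends at 13:11 + 245 min = 17:16.
So the keynote starts at 17:16.
From 14:09 to 17:16 is 187 minutes.

187 minutes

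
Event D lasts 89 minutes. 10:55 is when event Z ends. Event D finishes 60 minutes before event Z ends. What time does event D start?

Event D ends at 10:55 − 60 min = 09:55.
Event D starts at 09:55 − 89 min = 08:26.

08:26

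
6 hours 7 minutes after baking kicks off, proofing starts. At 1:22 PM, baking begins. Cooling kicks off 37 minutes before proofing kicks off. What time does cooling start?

6:52 PM

Proofing starts at 1:22 PM + 367 min = 7:29 PM.
Cooling starts at 7:29 PM − 37 min = 6:52 PM.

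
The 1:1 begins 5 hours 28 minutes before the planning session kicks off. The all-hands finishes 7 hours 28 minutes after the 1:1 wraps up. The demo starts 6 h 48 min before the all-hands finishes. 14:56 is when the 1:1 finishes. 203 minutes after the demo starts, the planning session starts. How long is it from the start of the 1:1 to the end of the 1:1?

1 hour 25 minutes

The all-hands ends at 14:56 + 448 min = 22:24.
The demo starts at 22:24 − 408 min = 15:36.
The planning session starts at 15:36 + 203 min = 18:59.
The 1:1 starts at 18:59 − 328 min = 13:31.
From 13:31 to 14:56 is 1 hour 25 minutes.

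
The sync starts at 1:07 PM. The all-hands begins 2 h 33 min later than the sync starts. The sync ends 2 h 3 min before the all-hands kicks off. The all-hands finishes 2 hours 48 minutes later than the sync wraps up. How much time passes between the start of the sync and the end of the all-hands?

198 minutes

The all-hands starts at 1:07 PM + 153 min = 3:40 PM.
The sync ends at 3:40 PM − 123 min = 1:37 PM.
The all-hands ends at 1:37 PM + 168 min = 4:25 PM.
From 1:07 PM to 4:25 PM is 198 minutes.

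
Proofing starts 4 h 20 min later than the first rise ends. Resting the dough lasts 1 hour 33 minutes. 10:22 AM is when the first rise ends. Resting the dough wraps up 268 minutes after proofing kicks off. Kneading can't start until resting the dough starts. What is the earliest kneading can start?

5:37 PM

Proofing starts at 10:22 AM + 260 min = 2:42 PM.
Resting the dough ends at 2:42 PM + 268 min = 7:10 PM.
Resting the dough starts at 7:10 PM − 93 min = 5:37 PM.
Kneading is bounded by resting the dough, so the earliest it can start is 5:37 PM.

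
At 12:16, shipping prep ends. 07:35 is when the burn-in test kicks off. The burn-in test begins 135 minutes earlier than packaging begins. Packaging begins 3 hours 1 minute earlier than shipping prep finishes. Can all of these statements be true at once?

No

Packaging starts at 12:16 − 181 min = 09:15.
The burn-in test starts at 09:15 − 135 min = 07:00.
But the burn-in test is also said to start at 07:35 — a 35-minute conflict.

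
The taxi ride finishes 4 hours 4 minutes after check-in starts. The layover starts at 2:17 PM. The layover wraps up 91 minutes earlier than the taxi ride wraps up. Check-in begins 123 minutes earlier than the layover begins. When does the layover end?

2:47 PM

Check-in starts at 2:17 PM − 123 min = 12:14 PM.
The taxi ride ends at 12:14 PM + 244 min = 4:18 PM.
The layover ends at 4:18 PM − 91 min = 2:47 PM.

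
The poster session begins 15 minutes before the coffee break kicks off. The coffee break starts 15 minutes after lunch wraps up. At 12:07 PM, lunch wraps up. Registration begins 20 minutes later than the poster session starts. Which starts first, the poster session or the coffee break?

The coffee break starts at 12:07 PM + 15 min = 12:22 PM.
The poster session starts at 12:22 PM − 15 min = 12:07 PM.
The poster session starts at 12:07 PM and the coffee break starts at 12:22 PM, so the poster session is first.

the poster session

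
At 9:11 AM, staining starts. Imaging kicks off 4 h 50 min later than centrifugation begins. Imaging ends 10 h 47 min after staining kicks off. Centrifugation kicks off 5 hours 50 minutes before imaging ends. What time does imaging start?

6:58 PM

Imaging ends at 9:11 AM + 647 min = 7:58 PM.
Centrifugation starts at 7:58 PM − 350 min = 2:08 PM.
Imaging starts at 2:08 PM + 290 min = 6:58 PM.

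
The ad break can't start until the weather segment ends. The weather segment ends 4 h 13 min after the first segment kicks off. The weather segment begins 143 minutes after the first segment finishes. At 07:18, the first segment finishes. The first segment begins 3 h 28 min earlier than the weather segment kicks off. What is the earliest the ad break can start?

The weather segment starts at 07:18 + 143 min = 09:41.
The first segment starts at 09:41 − 208 min = 06:13.
The weather segment ends at 06:13 + 253 min = 10:26.
The ad break is bounded by the weather segment, so the earliest it can start is 10:26.

10:26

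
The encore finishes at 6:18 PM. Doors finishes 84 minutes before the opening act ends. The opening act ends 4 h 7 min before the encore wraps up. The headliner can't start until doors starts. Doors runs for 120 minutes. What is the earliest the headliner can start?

The opening act ends at 6:18 PM − 247 min = 2:11 PM.
Doors ends at 2:11 PM − 84 min = 12:47 PM.
Doors starts at 12:47 PM − 120 min = 10:47 AM.
The headliner is bounded by doors, so the earliest it can start is 10:47 AM.

10:47 AM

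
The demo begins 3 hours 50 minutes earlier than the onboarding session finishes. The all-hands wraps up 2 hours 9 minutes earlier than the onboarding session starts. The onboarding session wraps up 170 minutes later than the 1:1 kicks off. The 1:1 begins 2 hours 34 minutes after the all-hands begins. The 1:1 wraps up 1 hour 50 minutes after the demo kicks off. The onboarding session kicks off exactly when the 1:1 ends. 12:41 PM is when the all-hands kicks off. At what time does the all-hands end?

1:56 PM

The 1:1 starts at 12:41 PM + 154 min = 3:15 PM.
The onboarding session ends at 3:15 PM + 170 min = 6:05 PM.
The demo starts at 6:05 PM − 230 min = 2:15 PM.
The 1:1 ends at 2:15 PM + 110 min = 4:05 PM.
So the onboarding session starts at 4:05 PM.
The all-hands ends at 4:05 PM − 129 min = 1:56 PM.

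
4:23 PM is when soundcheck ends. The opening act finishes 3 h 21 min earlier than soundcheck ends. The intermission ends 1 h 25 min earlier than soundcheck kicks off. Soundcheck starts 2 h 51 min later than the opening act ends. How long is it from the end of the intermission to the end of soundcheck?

The opening act ends at 4:23 PM − 201 min = 1:02 PM.
Soundcheck starts at 1:02 PM + 171 min = 3:53 PM.
The intermission ends at 3:53 PM − 85 min = 2:28 PM.
From 2:28 PM to 4:23 PM is 1 h 55 min.

1 h 55 min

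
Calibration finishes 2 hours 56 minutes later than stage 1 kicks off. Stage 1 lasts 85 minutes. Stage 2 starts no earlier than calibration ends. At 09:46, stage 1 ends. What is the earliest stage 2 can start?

11:17

Stage 1 starts at 09:46 − 85 min = 08:21.
Calibration ends at 08:21 + 176 min = 11:17.
Stage 2 is bounded by calibration, so the earliest it can start is 11:17.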